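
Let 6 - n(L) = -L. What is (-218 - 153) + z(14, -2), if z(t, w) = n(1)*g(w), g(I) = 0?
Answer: -371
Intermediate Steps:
n(L) = 6 + L (n(L) = 6 - (-1)*L = 6 + L)
z(t, w) = 0 (z(t, w) = (6 + 1)*0 = 7*0 = 0)
(-218 - 153) + z(14, -2) = (-218 - 153) + 0 = -371 + 0 = -371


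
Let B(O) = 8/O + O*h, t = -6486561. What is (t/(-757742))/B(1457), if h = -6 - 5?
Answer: -3150306459/5898094751534 ≈ -0.00053412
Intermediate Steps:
h = -11
B(O) = -11*O + 8/O (B(O) = 8/O + O*(-11) = 8/O - 11*O = -11*O + 8/O)
(t/(-757742))/B(1457) = (-6486561/(-757742))/(-11*1457 + 8/1457) = (-6486561*(-1/757742))/(-16027 + 8*(1/1457)) = 6486561/(757742*(-16027 + 8/1457)) = 6486561/(757742*(-23351331/1457)) = (6486561/757742)*(-1457/23351331) = -3150306459/5898094751534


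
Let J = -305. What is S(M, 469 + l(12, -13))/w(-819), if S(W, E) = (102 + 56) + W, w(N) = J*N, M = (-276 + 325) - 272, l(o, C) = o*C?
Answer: -1/3843 ≈ -0.00026021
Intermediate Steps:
l(o, C) = C*o
M = -223 (M = 49 - 272 = -223)
w(N) = -305*N
S(W, E) = 158 + W
S(M, 469 + l(12, -13))/w(-819) = (158 - 223)/((-305*(-819))) = -65/249795 = -65*1/249795 = -1/3843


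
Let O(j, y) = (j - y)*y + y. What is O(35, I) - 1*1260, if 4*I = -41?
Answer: -27745/16 ≈ -1734.1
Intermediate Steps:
I = -41/4 (I = (¼)*(-41) = -41/4 ≈ -10.250)
O(j, y) = y + y*(j - y) (O(j, y) = y*(j - y) + y = y + y*(j - y))
O(35, I) - 1*1260 = -41*(1 + 35 - 1*(-41/4))/4 - 1*1260 = -41*(1 + 35 + 41/4)/4 - 1260 = -41/4*185/4 - 1260 = -7585/16 - 1260 = -27745/16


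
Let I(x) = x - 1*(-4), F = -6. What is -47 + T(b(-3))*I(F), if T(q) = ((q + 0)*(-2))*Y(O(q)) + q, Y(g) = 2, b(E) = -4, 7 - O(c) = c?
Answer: -71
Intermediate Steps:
O(c) = 7 - c
I(x) = 4 + x (I(x) = x + 4 = 4 + x)
T(q) = -3*q (T(q) = ((q + 0)*(-2))*2 + q = (q*(-2))*2 + q = -2*q*2 + q = -4*q + q = -3*q)
-47 + T(b(-3))*I(F) = -47 + (-3*(-4))*(4 - 6) = -47 + 12*(-2) = -47 - 24 = -71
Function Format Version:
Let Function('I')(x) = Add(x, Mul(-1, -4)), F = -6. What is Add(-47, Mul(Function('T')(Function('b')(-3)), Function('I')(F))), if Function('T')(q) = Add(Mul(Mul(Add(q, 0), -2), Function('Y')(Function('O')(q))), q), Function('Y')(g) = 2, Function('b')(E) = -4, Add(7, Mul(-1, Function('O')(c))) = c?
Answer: -71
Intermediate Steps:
Function('O')(c) = Add(7, Mul(-1, c))
Function('I')(x) = Add(4, x) (Function('I')(x) = Add(x, 4) = Add(4, x))
Function('T')(q) = Mul(-3, q) (Function('T')(q) = Add(Mul(Mul(Add(q, 0), -2), 2), q) = Add(Mul(Mul(q, -2), 2), q) = Add(Mul(Mul(-2, q), 2), q) = Add(Mul(-4, q), q) = Mul(-3, q))
Add(-47, Mul(Function('T')(Function('b')(-3)), Function('I')(F))) = Add(-47, Mul(Mul(-3, -4), Add(4, -6))) = Add(-47, Mul(12, -2)) = Add(-47, -24) = -71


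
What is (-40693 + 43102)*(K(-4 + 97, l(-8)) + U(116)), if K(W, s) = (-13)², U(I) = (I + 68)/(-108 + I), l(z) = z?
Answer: 462528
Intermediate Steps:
U(I) = (68 + I)/(-108 + I)
K(W, s) = 169
(-40693 + 43102)*(K(-4 + 97, l(-8)) + U(116)) = (-40693 + 43102)*(169 + (68 + 116)/(-108 + 116)) = 2409*(169 + 184/8) = 2409*(169 + (⅛)*184) = 2409*(169 + 23) = 2409*192 = 462528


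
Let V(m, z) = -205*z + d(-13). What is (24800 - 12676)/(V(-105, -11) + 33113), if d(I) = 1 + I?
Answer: 3031/8839 ≈ 0.34291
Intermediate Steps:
V(m, z) = -12 - 205*z (V(m, z) = -205*z + (1 - 13) = -205*z - 12 = -12 - 205*z)
(24800 - 12676)/(V(-105, -11) + 33113) = (24800 - 12676)/((-12 - 205*(-11)) + 33113) = 12124/((-12 + 2255) + 33113) = 12124/(2243 + 33113) = 12124/35356 = 12124*(1/35356) = 3031/8839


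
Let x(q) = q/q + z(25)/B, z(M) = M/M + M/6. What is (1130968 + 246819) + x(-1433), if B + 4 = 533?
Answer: 4373099143/3174 ≈ 1.3778e+6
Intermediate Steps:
B = 529 (B = -4 + 533 = 529)
z(M) = 1 + M/6 (z(M) = 1 + M*(1/6) = 1 + M/6)
x(q) = 3205/3174 (x(q) = q/q + (1 + (1/6)*25)/529 = 1 + (1 + 25/6)*(1/529) = 1 + (31/6)*(1/529) = 1 + 31/3174 = 3205/3174)
(1130968 + 246819) + x(-1433) = (1130968 + 246819) + 3205/3174 = 1377787 + 3205/3174 = 4373099143/3174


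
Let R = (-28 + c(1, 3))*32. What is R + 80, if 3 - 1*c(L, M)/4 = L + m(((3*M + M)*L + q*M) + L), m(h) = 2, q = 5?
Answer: -816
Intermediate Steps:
c(L, M) = 4 - 4*L (c(L, M) = 12 - 4*(L + 2) = 12 - 4*(2 + L) = 12 + (-8 - 4*L) = 4 - 4*L)
R = -896 (R = (-28 + (4 - 4*1))*32 = (-28 + (4 - 4))*32 = (-28 + 0)*32 = -28*32 = -896)
R + 80 = -896 + 80 = -816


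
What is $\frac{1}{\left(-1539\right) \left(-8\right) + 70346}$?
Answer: $\frac{1}{82658} \approx 1.2098 \cdot 10^{-5}$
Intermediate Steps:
$\frac{1}{\left(-1539\right) \left(-8\right) + 70346} = \frac{1}{12312 + 70346} = \frac{1}{82658}$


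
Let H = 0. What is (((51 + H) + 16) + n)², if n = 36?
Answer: 10609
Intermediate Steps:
(((51 + H) + 16) + n)² = (((51 + 0) + 16) + 36)² = ((51 + 16) + 36)² = (67 + 36)² = 103² = 10609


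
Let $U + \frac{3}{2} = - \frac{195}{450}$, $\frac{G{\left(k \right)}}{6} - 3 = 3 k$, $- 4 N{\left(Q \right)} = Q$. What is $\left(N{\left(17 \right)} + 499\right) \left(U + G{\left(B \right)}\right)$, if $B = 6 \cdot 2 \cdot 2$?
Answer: $\frac{13300859}{60} \approx 2.2168 \cdot 10^{5}$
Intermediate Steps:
$N{\left(Q \right)} = - \frac{Q}{4}$
$B = 24$ ($B = 12 \cdot 2 = 24$)
$G{\left(k \right)} = 18 + 18 k$ ($G{\left(k \right)} = 18 + 6 \cdot 3 k = 18 + 18 k$)
$U = - \frac{29}{15}$ ($U = - \frac{3}{2} - \frac{195}{450} = - \frac{3}{2} - \frac{13}{30} = - \frac{29}{15} \approx -1.9333$)
$\left(N{\left(17 \right)} + 499\right) \left(U + G{\left(B \right)}\right) = \left(\left(- \frac{1}{4}\right) 17 + 499\right) \left(- \frac{29}{15} + \left(18 + 18 \cdot 24\right)\right) = \left(- \frac{17}{4} + 499\right) \left(- \frac{29}{15} + \left(18 + 432\right)\right) = \frac{1979 \left(- \frac{29}{15} + 450\right)}{4} = \frac{1979}{4} \cdot \frac{6721}{15} = \frac{13300859}{60}$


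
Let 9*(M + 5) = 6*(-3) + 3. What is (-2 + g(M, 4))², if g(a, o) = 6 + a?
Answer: 64/9 ≈ 7.1111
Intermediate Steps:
M = -20/3 (M = -5 + (6*(-3) + 3)/9 = -5 + (-18 + 3)/9 = -5 + (⅑)*(-15) = -5 - 5/3 = -20/3 ≈ -6.6667)
(-2 + g(M, 4))² = (-2 + (6 - 20/3))² = (-2 - ⅔)² = (-8/3)² = 64/9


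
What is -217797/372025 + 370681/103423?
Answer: 115377379894/38475941575 ≈ 2.9987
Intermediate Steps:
-217797/372025 + 370681/103423 = 115377379894/38475941575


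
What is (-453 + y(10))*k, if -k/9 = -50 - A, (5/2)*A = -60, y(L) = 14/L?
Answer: -528372/5 ≈ -1.0567e+5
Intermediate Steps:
A = -24 (A = (2/5)*(-60) = -24)
k = 234 (k = -9*(-50 - 1*(-24)) = -9*(-50 + 24) = -9*(-26) = 234)
(-453 + y(10))*k = (-453 + 14/10)*234 = (-453 + 14*(1/10))*234 = (-453 + 7/5)*234 = -2258/5*234 = -528372/5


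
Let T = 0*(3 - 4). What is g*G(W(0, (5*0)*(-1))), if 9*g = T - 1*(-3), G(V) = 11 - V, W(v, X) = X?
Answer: 11/3 ≈ 3.6667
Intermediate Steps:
T = 0 (T = 0*(-1) = 0)
g = 1/3 (g = (0 - 1*(-3))/9 = (0 + 3)/9 = (1/9)*3 = 1/3 ≈ 0.33333)
g*G(W(0, (5*0)*(-1))) = (11 - 5*0*(-1))/3 = (11 - 0*(-1))/3 = (11 - 1*0)/3 = (11 + 0)/3 = (1/3)*11 = 11/3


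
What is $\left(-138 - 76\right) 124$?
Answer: $-26536$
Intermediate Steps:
$\left(-138 - 76\right) 124 = \left(-214\right) 124 = -26536$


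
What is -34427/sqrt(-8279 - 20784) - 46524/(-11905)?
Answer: 46524/11905 + 34427*I*sqrt(29063)/29063 ≈ 3.9079 + 201.94*I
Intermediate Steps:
-34427/sqrt(-8279 - 20784) - 46524/(-11905) = -34427*(-I*sqrt(29063)/29063) - 46524*(-1/11905) = -34427*(-I*sqrt(29063)/29063) + 46524/11905 = -(-34427)*I*sqrt(29063)/29063 + 46524/11905 = 34427*I*sqrt(29063)/29063 + 46524/11905 = 46524/11905 + 34427*I*sqrt(29063)/29063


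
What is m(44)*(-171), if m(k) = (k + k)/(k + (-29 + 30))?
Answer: -1672/5 ≈ -334.40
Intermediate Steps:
m(k) = 2*k/(1 + k) (m(k) = (2*k)/(k + 1) = (2*k)/(1 + k) = 2*k/(1 + k))
m(44)*(-171) = (2*44/(1 + 44))*(-171) = (2*44/45)*(-171) = (2*44*(1/45))*(-171) = (88/45)*(-171) = -1672/5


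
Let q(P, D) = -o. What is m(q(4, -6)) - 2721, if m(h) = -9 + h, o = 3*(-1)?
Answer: -2727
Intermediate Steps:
o = -3
q(P, D) = 3 (q(P, D) = -1*(-3) = 3)
m(q(4, -6)) - 2721 = (-9 + 3) - 2721 = -6 - 2721 = -2727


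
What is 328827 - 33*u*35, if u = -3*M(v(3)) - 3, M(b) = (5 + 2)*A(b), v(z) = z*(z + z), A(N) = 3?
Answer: 405057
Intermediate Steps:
v(z) = 2*z**2 (v(z) = z*(2*z) = 2*z**2)
M(b) = 21 (M(b) = (5 + 2)*3 = 7*3 = 21)
u = -66 (u = -3*21 - 3 = -63 - 3 = -66)
328827 - 33*u*35 = 328827 - 33*(-66)*35 = 328827 - (-2178)*35 = 328827 - 1*(-76230) = 328827 + 76230 = 405057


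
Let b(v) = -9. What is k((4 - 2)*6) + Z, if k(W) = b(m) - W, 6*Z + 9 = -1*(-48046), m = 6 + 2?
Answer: 47911/6 ≈ 7985.2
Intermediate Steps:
m = 8
Z = 48037/6 (Z = -3/2 + (-1*(-48046))/6 = -3/2 + (⅙)*48046 = -3/2 + 24023/3 = 48037/6 ≈ 8006.2)
k(W) = -9 - W
k((4 - 2)*6) + Z = (-9 - (4 - 2)*6) + 48037/6 = (-9 - 2*6) + 48037/6 = (-9 - 1*12) + 48037/6 = (-9 - 12) + 48037/6 = -21 + 48037/6 = 47911/6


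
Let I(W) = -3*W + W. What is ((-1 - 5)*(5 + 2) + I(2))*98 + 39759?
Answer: 35251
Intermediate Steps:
I(W) = -2*W
((-1 - 5)*(5 + 2) + I(2))*98 + 39759 = ((-1 - 5)*(5 + 2) - 2*2)*98 + 39759 = (-6*7 - 4)*98 + 39759 = (-42 - 4)*98 + 39759 = -46*98 + 39759 = -4508 + 39759 = 35251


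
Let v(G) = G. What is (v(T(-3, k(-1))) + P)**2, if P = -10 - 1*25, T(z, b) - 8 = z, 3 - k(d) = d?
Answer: 900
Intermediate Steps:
k(d) = 3 - d
T(z, b) = 8 + z
P = -35 (P = -10 - 25 = -35)
(v(T(-3, k(-1))) + P)**2 = ((8 - 3) - 35)**2 = (5 - 35)**2 = (-30)**2 = 900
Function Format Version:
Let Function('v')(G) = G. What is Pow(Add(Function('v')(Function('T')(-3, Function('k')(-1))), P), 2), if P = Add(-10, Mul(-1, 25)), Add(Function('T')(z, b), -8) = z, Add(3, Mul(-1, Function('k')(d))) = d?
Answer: 900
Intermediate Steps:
Function('k')(d) = Add(3, Mul(-1, d))
Function('T')(z, b) = Add(8, z)
P = -35 (P = Add(-10, -25) = -35)
Pow(Add(Function('v')(Function('T')(-3, Function('k')(-1))), P), 2) = Pow(Add(Add(8, -3), -35), 2) = Pow(Add(5, -35), 2) = Pow(-30, 2) = 900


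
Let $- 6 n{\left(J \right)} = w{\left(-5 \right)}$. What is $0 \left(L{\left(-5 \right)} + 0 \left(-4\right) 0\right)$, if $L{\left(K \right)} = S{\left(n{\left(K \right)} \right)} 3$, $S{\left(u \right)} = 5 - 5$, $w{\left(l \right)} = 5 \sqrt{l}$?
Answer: $0$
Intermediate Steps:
$n{\left(J \right)} = - \frac{5 i \sqrt{5}}{6}$ ($n{\left(J \right)} = - \frac{5 \sqrt{-5}}{6} = - \frac{5 i \sqrt{5}}{6}$)
$S{\left(u \right)} = 0$ ($S{\left(u \right)} = 5 - 5 = 0$)
$L{\left(K \right)} = 0$ ($L{\left(K \right)} = 0 \cdot 3 = 0$)
$0 \left(L{\left(-5 \right)} + 0 \left(-4\right) 0\right) = 0 \left(0 + 0 \left(-4\right) 0\right) = 0 \left(0 + 0 \cdot 0\right) = 0 \left(0 + 0\right) = 0 \cdot 0 = 0$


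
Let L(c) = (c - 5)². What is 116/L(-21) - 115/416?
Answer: -567/5408 ≈ -0.10484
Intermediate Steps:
L(c) = (-5 + c)²
116/L(-21) - 115/416 = 116/((-5 - 21)²) - 115/416 = 116/((-26)²) - 115*1/416 = 116/676 - 115/416 = 116*(1/676) - 115/416 = 29/169 - 115/416 = -567/5408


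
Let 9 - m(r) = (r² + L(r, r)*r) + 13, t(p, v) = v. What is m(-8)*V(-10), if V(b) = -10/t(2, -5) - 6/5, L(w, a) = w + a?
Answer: -784/5 ≈ -156.80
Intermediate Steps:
L(w, a) = a + w
V(b) = ⅘ (V(b) = -10/(-5) - 6/5 = -10*(-⅕) - 6*⅕ = 2 - 6/5 = ⅘)
m(r) = -4 - 3*r² (m(r) = 9 - ((r² + (r + r)*r) + 13) = 9 - ((r² + (2*r)*r) + 13) = 9 - ((r² + 2*r²) + 13) = 9 - (3*r² + 13) = 9 - (13 + 3*r²) = 9 + (-13 - 3*r²) = -4 - 3*r²)
m(-8)*V(-10) = (-4 - 3*(-8)²)*(⅘) = (-4 - 3*64)*(⅘) = (-4 - 192)*(⅘) = -196*⅘ = -784/5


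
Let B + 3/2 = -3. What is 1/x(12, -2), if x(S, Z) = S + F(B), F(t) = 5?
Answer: 1/17 ≈ 0.058824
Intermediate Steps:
B = -9/2 (B = -3/2 - 3 = -9/2 ≈ -4.5000)
x(S, Z) = 5 + S (x(S, Z) = S + 5 = 5 + S)
1/x(12, -2) = 1/(5 + 12) = 1/17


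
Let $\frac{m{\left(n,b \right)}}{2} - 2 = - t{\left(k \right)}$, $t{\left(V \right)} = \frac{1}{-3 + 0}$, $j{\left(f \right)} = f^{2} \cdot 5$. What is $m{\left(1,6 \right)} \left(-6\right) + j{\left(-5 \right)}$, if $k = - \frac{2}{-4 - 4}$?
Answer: $97$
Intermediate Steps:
$j{\left(f \right)} = 5 f^{2}$
$k = \frac{1}{4}$ ($k = - \frac{2}{-4 - 4} = - \frac{2}{-8} = \left(-2\right) \left(- \frac{1}{8}\right) = \frac{1}{4} \approx 0.25$)
$t{\left(V \right)} = - \frac{1}{3}$ ($t{\left(V \right)} = \frac{1}{-3} = - \frac{1}{3}$)
$m{\left(n,b \right)} = \frac{14}{3}$ ($m{\left(n,b \right)} = 4 + 2 \left(\left(-1\right) \left(- \frac{1}{3}\right)\right) = 4 + 2 \cdot \frac{1}{3} = 4 + \frac{2}{3} = \frac{14}{3}$)
$m{\left(1,6 \right)} \left(-6\right) + j{\left(-5 \right)} = \frac{14}{3} \left(-6\right) + 5 \left(-5\right)^{2} = -28 + 5 \cdot 25 = -28 + 125 = 97$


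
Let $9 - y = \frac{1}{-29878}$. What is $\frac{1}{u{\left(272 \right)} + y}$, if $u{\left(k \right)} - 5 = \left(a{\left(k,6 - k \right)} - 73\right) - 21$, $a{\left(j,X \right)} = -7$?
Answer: $- \frac{29878}{2599385} \approx -0.011494$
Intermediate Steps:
$y = \frac{268903}{29878}$ ($y = 9 - \frac{1}{-29878} = 9 - - \frac{1}{29878} = 9 + \frac{1}{29878} = \frac{268903}{29878} \approx 9.0$)
$u{\left(k \right)} = -96$ ($u{\left(k \right)} = 5 - 101 = -96$)
$\frac{1}{u{\left(272 \right)} + y} = \frac{1}{-96 + \frac{268903}{29878}} = \frac{1}{- \frac{2599385}{29878}} = - \frac{29878}{2599385}$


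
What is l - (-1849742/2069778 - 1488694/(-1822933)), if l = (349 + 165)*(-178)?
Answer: -172602560202188327/1886533309437 ≈ -91492.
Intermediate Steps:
l = -91492 (l = 514*(-178) = -91492)
l - (-1849742/2069778 - 1488694/(-1822933)) = -91492 - (-1849742/2069778 - 1488694/(-1822933)) = -91492 - (-1849742*1/2069778 - 1488694*(-1/1822933)) = -91492 - (-924871/1034889 + 1488694/1822933) = -91492 - 1*(-145344821677/1886533309437) = -91492 + 145344821677/1886533309437 = -172602560202188327/1886533309437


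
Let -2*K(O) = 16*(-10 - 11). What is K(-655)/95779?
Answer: 168/95779 ≈ 0.0017540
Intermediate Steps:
K(O) = 168 (K(O) = -8*(-10 - 11) = -8*(-21) = -½*(-336) = 168)
K(-655)/95779 = 168/95779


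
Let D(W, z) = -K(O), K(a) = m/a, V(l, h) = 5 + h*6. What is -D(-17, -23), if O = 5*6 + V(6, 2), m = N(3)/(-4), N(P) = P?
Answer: -3/188 ≈ -0.015957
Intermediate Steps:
V(l, h) = 5 + 6*h
m = -¾ (m = 3/(-4) = 3*(-¼) = -¾ ≈ -0.75000)
O = 47 (O = 5*6 + (5 + 6*2) = 30 + (5 + 12) = 30 + 17 = 47)
K(a) = -3/(4*a)
D(W, z) = 3/188 (D(W, z) = -(-3)/(4*47) = -1*(-3/188) = 3/188)
-D(-17, -23) = -1*3/188 = -3/188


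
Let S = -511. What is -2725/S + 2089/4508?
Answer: 1907397/329084 ≈ 5.7961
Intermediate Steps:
-2725/S + 2089/4508 = -2725/(-511) + 2089/4508 = -2725*(-1/511) + 2089*(1/4508) = 2725/511 + 2089/4508 = 1907397/329084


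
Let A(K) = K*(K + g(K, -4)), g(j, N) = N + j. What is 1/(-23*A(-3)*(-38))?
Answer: 1/26220 ≈ 3.8139e-5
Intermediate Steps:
A(K) = K*(-4 + 2*K) (A(K) = K*(K + (-4 + K)) = K*(-4 + 2*K))
1/(-23*A(-3)*(-38)) = 1/(-46*(-3)*(-2 - 3)*(-38)) = 1/(-46*(-3)*(-5)*(-38)) = 1/(-23*30*(-38)) = 1/(-690*(-38)) = 1/26220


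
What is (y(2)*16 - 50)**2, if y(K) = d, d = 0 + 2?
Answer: 324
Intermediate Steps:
d = 2
y(K) = 2
(y(2)*16 - 50)**2 = (2*16 - 50)**2 = (32 - 50)**2 = (-18)**2 = 324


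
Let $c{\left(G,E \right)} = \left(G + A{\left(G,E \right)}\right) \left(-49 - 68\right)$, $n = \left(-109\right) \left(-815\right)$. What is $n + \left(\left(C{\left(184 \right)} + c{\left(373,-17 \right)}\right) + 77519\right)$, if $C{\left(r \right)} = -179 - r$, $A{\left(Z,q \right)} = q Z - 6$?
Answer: $864949$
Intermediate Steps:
$A{\left(Z,q \right)} = -6 + Z q$ ($A{\left(Z,q \right)} = Z q - 6 = -6 + Z q$)
$n = 88835$
$c{\left(G,E \right)} = 702 - 117 G - 117 E G$ ($c{\left(G,E \right)} = \left(G + \left(-6 + G E\right)\right) \left(-49 - 68\right) = \left(G + \left(-6 + E G\right)\right) \left(-117\right) = \left(-6 + G + E G\right) \left(-117\right) = 702 - 117 G - 117 E G$)
$n + \left(\left(C{\left(184 \right)} + c{\left(373,-17 \right)}\right) + 77519\right) = 88835 + \left(\left(\left(-179 - 184\right) - \left(42939 - 741897\right)\right) + 77519\right) = 88835 + \left(\left(\left(-179 - 184\right) + \left(702 - 43641 + 741897\right)\right) + 77519\right) = 88835 + \left(\left(-363 + 698958\right) + 77519\right) = 88835 + \left(698595 + 77519\right) = 88835 + 776114 = 864949$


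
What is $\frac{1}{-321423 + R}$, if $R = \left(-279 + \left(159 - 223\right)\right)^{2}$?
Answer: $- \frac{1}{203774} \approx -4.9074 \cdot 10^{-6}$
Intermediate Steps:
$R = 117649$ ($R = \left(-279 + \left(159 - 223\right)\right)^{2} = \left(-279 - 64\right)^{2} = \left(-343\right)^{2} = 117649$)
$\frac{1}{-321423 + R} = \frac{1}{-321423 + 117649} = \frac{1}{-203774} = - \frac{1}{203774}$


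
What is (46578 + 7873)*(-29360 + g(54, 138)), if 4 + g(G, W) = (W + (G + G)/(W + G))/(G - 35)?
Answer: -485944627989/304 ≈ -1.5985e+9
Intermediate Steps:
g(G, W) = -4 + (W + 2*G/(G + W))/(-35 + G) (g(G, W) = -4 + (W + (G + G)/(W + G))/(G - 35) = -4 + (W + (2*G)/(G + W))/(-35 + G) = -4 + (W + 2*G/(G + W))/(-35 + G))
(46578 + 7873)*(-29360 + g(54, 138)) = (46578 + 7873)*(-29360 + (138² - 4*54² + 140*138 + 142*54 - 3*54*138)/(54² - 35*54 - 35*138 + 54*138)) = 54451*(-29360 + (19044 - 4*2916 + 19320 + 7668 - 22356)/(2916 - 1890 - 4830 + 7452)) = 54451*(-29360 + (19044 - 11664 + 19320 + 7668 - 22356)/3648) = 54451*(-29360 + (1/3648)*12012) = 54451*(-29360 + 1001/304) = 54451*(-8924439/304) = -485944627989/304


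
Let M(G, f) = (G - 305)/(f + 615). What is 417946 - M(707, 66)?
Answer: 94873608/227 ≈ 4.1795e+5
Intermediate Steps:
M(G, f) = (-305 + G)/(615 + f)
417946 - M(707, 66) = 417946 - (-305 + 707)/(615 + 66) = 417946 - 402/681 = 417946 - 1*134/227 = 417946 - 134/227 = 94873608/227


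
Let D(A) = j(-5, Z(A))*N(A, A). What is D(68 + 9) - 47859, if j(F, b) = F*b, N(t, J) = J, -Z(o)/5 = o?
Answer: 100366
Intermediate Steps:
Z(o) = -5*o
D(A) = 25*A² (D(A) = (-(-25)*A)*A = (25*A)*A = 25*A²)
D(68 + 9) - 47859 = 25*(68 + 9)² - 47859 = 25*77² - 47859 = 25*5929 - 47859 = 148225 - 47859 = 100366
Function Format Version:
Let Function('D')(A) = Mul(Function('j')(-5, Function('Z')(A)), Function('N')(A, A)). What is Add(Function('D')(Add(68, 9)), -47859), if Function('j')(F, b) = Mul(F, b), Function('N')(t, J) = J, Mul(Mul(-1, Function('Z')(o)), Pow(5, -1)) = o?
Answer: 100366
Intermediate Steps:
Function('Z')(o) = Mul(-5, o)
Function('D')(A) = Mul(25, Pow(A, 2)) (Function('D')(A) = Mul(Mul(-5, Mul(-5, A)), A) = Mul(Mul(25, A), A) = Mul(25, Pow(A, 2)))
Add(Function('D')(Add(68, 9)), -47859) = Add(Mul(25, Pow(Add(68, 9), 2)), -47859) = Add(Mul(25, Pow(77, 2)), -47859) = Add(Mul(25, 5929), -47859) = Add(148225, -47859) = 100366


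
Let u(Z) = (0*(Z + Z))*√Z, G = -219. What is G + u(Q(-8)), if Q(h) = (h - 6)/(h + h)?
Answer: -219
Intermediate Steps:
Q(h) = (-6 + h)/(2*h) (Q(h) = (-6 + h)/((2*h)) = (-6 + h)*(1/(2*h)) = (-6 + h)/(2*h))
u(Z) = 0 (u(Z) = (0*(2*Z))*√Z = 0*√Z = 0)
G + u(Q(-8)) = -219 + 0 = -219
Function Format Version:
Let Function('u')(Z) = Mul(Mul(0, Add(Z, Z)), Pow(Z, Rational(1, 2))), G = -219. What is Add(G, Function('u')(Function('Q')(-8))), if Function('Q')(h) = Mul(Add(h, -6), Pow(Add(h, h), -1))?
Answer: -219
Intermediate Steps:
Function('Q')(h) = Mul(Rational(1, 2), Pow(h, -1), Add(-6, h)) (Function('Q')(h) = Mul(Add(-6, h), Pow(Mul(2, h), -1)) = Mul(Add(-6, h), Mul(Rational(1, 2), Pow(h, -1))) = Mul(Rational(1, 2), Pow(h, -1), Add(-6, h)))
Function('u')(Z) = 0 (Function('u')(Z) = Mul(Mul(0, Mul(2, Z)), Pow(Z, Rational(1, 2))) = Mul(0, Pow(Z, Rational(1, 2))) = 0)
Add(G, Function('u')(Function('Q')(-8))) = Add(-219, 0) = -219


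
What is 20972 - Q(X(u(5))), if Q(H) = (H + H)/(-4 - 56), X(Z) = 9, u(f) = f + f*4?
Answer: 209723/10 ≈ 20972.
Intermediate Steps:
u(f) = 5*f (u(f) = f + 4*f = 5*f)
Q(H) = -H/30 (Q(H) = (2*H)/(-60) = (2*H)*(-1/60) = -H/30)
20972 - Q(X(u(5))) = 20972 - (-1)*9/30 = 20972 - 1*(-3/10) = 20972 + 3/10 = 209723/10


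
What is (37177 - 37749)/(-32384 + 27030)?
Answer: 286/2677 ≈ 0.10684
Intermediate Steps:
(37177 - 37749)/(-32384 + 27030) = -572/(-5354) = -572*(-1/5354) = 286/2677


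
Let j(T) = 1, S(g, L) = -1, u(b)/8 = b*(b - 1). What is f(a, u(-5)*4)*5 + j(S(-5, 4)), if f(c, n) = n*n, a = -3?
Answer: 4608001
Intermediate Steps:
u(b) = 8*b*(-1 + b) (u(b) = 8*(b*(b - 1)) = 8*(b*(-1 + b)) = 8*b*(-1 + b))
f(c, n) = n²
f(a, u(-5)*4)*5 + j(S(-5, 4)) = ((8*(-5)*(-1 - 5))*4)²*5 + 1 = ((8*(-5)*(-6))*4)²*5 + 1 = (240*4)²*5 + 1 = 960²*5 + 1 = 921600*5 + 1 = 4608000 + 1 = 4608001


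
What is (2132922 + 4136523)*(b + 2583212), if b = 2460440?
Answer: 31620898813140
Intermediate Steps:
(2132922 + 4136523)*(b + 2583212) = (2132922 + 4136523)*(2460440 + 2583212) = 6269445*5043652 = 31620898813140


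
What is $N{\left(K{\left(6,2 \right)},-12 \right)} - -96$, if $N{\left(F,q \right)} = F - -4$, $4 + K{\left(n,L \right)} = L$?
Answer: $98$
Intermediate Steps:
$K{\left(n,L \right)} = -4 + L$
$N{\left(F,q \right)} = 4 + F$ ($N{\left(F,q \right)} = F + 4 = 4 + F$)
$N{\left(K{\left(6,2 \right)},-12 \right)} - -96 = \left(4 + \left(-4 + 2\right)\right) - -96 = \left(4 - 2\right) + 96 = 2 + 96 = 98$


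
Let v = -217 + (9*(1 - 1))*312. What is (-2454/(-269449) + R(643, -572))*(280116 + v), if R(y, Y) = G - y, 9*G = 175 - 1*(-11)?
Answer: -140804289433979/808347 ≈ -1.7419e+8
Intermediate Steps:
G = 62/3 (G = (175 - 1*(-11))/9 = (175 + 11)/9 = (1/9)*186 = 62/3 ≈ 20.667)
R(y, Y) = 62/3 - y
v = -217 (v = -217 + (9*0)*312 = -217 + 0*312 = -217 + 0 = -217)
(-2454/(-269449) + R(643, -572))*(280116 + v) = (-2454/(-269449) + (62/3 - 1*643))*(280116 - 217) = (-2454*(-1/269449) + (62/3 - 643))*279899 = (2454/269449 - 1867/3)*279899 = -503053921/808347*279899 = -140804289433979/808347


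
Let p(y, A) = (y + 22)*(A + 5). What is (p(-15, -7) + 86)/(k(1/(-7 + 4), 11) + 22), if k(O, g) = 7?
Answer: 72/29 ≈ 2.4828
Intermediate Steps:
p(y, A) = (5 + A)*(22 + y) (p(y, A) = (22 + y)*(5 + A) = (5 + A)*(22 + y))
(p(-15, -7) + 86)/(k(1/(-7 + 4), 11) + 22) = ((110 + 5*(-15) + 22*(-7) - 7*(-15)) + 86)/(7 + 22) = ((110 - 75 - 154 + 105) + 86)/29 = (-14 + 86)*(1/29) = 72*(1/29) = 72/29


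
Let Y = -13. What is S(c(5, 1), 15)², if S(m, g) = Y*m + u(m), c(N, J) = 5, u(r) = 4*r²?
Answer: 1225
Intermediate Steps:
S(m, g) = -13*m + 4*m²
S(c(5, 1), 15)² = (5*(-13 + 4*5))² = (5*(-13 + 20))² = (5*7)² = 35² = 1225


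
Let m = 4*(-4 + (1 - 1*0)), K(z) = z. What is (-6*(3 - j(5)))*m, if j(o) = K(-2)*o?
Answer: 936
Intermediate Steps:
j(o) = -2*o
m = -12 (m = 4*(-4 + (1 + 0)) = 4*(-4 + 1) = 4*(-3) = -12)
(-6*(3 - j(5)))*m = -6*(3 - (-2)*5)*(-12) = -6*(3 - 1*(-10))*(-12) = -6*(3 + 10)*(-12) = -6*13*(-12) = -78*(-12) = 936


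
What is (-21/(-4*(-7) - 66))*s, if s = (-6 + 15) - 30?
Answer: -441/38 ≈ -11.605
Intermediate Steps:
s = -21 (s = 9 - 30 = -21)
(-21/(-4*(-7) - 66))*s = -21/(-4*(-7) - 66)*(-21) = -21/(28 - 66)*(-21) = -21/(-38)*(-21) = -21*(-1/38)*(-21) = (21/38)*(-21) = -441/38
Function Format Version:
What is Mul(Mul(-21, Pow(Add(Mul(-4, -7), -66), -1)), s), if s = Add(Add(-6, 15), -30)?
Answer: Rational(-441, 38) ≈ -11.605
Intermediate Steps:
s = -21 (s = Add(9, -30) = -21)
Mul(Mul(-21, Pow(Add(Mul(-4, -7), -66), -1)), s) = Mul(Mul(-21, Pow(Add(Mul(-4, -7), -66), -1)), -21) = Mul(Mul(-21, Pow(Add(28, -66), -1)), -21) = Mul(Mul(-21, Pow(-38, -1)), -21) = Mul(Mul(-21, Rational(-1, 38)), -21) = Mul(Rational(21, 38), -21) = Rational(-441, 38)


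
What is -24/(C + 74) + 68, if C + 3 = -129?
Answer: 1984/29 ≈ 68.414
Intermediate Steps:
C = -132 (C = -3 - 129 = -132)
-24/(C + 74) + 68 = -24/(-132 + 74) + 68 = -24/(-58) + 68 = -1/58*(-24) + 68 = 12/29 + 68 = 1984/29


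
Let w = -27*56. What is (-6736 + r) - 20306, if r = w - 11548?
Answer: -40102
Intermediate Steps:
w = -1512
r = -13060 (r = -1512 - 11548 = -13060)
(-6736 + r) - 20306 = (-6736 - 13060) - 20306 = -19796 - 20306 = -40102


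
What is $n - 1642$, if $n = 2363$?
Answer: $721$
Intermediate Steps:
$n - 1642 = 2363 - 1642 = 721$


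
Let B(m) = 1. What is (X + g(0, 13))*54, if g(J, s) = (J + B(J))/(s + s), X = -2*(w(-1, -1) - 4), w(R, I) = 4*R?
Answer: 11259/13 ≈ 866.08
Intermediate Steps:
X = 16 (X = -2*(4*(-1) - 4) = -2*(-4 - 4) = -2*(-8) = 16)
g(J, s) = (1 + J)/(2*s) (g(J, s) = (J + 1)/(s + s) = (1 + J)/((2*s)) = (1 + J)*(1/(2*s)) = (1 + J)/(2*s))
(X + g(0, 13))*54 = (16 + (1/2)*(1 + 0)/13)*54 = (16 + (1/2)*(1/13)*1)*54 = (16 + 1/26)*54 = (417/26)*54 = 11259/13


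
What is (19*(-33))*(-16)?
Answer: 10032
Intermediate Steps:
(19*(-33))*(-16) = -627*(-16) = 10032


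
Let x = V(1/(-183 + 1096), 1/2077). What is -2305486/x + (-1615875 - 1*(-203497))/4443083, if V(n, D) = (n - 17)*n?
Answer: 4269317699633598381/34478324080 ≈ 1.2383e+8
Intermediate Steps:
V(n, D) = n*(-17 + n) (V(n, D) = (-17 + n)*n = n*(-17 + n))
x = -15520/833569 (x = (-17 + 1/(-183 + 1096))/(-183 + 1096) = (-17 + 1/913)/913 = (1/913)*(-15520/913) = -15520/833569 ≈ -0.018619)
-2305486/x + (-1615875 - 1*(-203497))/4443083 = -2305486/(-15520/833569) + (-1615875 - 1*(-203497))/4443083 = -2305486*(-833569/15520) + (-1615875 + 203497)*(1/4443083) = 960890829767/7760 - 1412378*1/4443083 = 960890829767/7760 - 1412378/4443083 = 4269317699633598381/34478324080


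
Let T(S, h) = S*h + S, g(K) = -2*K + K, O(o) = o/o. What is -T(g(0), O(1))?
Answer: 0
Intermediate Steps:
O(o) = 1
g(K) = -K
T(S, h) = S + S*h
-T(g(0), O(1)) = -(-1*0)*(1 + 1) = -0*2 = -1*0 = 0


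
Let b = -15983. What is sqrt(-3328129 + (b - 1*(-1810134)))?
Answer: 9*I*sqrt(18938) ≈ 1238.5*I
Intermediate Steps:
sqrt(-3328129 + (b - 1*(-1810134))) = sqrt(-3328129 + (-15983 - 1*(-1810134))) = sqrt(-3328129 + (-15983 + 1810134)) = sqrt(-3328129 + 1794151) = sqrt(-1533978) = 9*I*sqrt(18938)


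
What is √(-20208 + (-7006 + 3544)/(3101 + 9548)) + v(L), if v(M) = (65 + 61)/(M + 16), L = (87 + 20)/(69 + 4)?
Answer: 3066/425 + 9*I*√39916879366/12649 ≈ 7.2141 + 142.16*I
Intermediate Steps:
L = 107/73 ≈ 1.4658
v(M) = 126/(16 + M)
√(-20208 + (-7006 + 3544)/(3101 + 9548)) + v(L) = √(-20208 + (-7006 + 3544)/(3101 + 9548)) + 126/(16 + 107/73) = √(-20208 - 3462/12649) + 126/(1275/73) = √(-20208 - 3462*1/12649) + 126*(73/1275) = √(-20208 - 3462/12649) + 3066/425 = √(-255614454/12649) + 3066/425 = 9*I*√39916879366/12649 + 3066/425 = 3066/425 + 9*I*√39916879366/12649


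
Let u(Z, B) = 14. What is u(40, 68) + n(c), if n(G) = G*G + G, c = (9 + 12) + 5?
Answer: 716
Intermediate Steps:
c = 26 (c = 21 + 5 = 26)
n(G) = G + G**2 (n(G) = G**2 + G = G + G**2)
u(40, 68) + n(c) = 14 + 26*(1 + 26) = 14 + 26*27 = 14 + 702 = 716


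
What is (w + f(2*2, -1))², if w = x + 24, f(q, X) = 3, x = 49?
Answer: 5776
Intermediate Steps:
w = 73 (w = 49 + 24 = 73)
(w + f(2*2, -1))² = (73 + 3)² = 76² = 5776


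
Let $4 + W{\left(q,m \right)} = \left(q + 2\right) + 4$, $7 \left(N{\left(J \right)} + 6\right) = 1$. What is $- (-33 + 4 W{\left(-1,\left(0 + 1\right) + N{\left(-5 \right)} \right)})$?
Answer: $29$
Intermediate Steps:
$N{\left(J \right)} = - \frac{41}{7}$ ($N{\left(J \right)} = -6 + \frac{1}{7} \cdot 1 = -6 + \frac{1}{7} = - \frac{41}{7}$)
$W{\left(q,m \right)} = 2 + q$ ($W{\left(q,m \right)} = -4 + \left(\left(q + 2\right) + 4\right) = -4 + \left(\left(2 + q\right) + 4\right) = -4 + \left(6 + q\right) = 2 + q$)
$- (-33 + 4 W{\left(-1,\left(0 + 1\right) + N{\left(-5 \right)} \right)}) = - (-33 + 4 \left(2 - 1\right)) = - (-33 + 4 \cdot 1) = - (-33 + 4) = \left(-1\right) \left(-29\right) = 29$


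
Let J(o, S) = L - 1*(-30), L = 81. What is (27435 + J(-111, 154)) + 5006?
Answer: 32552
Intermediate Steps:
J(o, S) = 111 (J(o, S) = 81 - 1*(-30) = 81 + 30 = 111)
(27435 + J(-111, 154)) + 5006 = (27435 + 111) + 5006 = 27546 + 5006 = 32552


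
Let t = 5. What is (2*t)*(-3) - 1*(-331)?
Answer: 301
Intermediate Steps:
(2*t)*(-3) - 1*(-331) = (2*5)*(-3) - 1*(-331) = 10*(-3) + 331 = -30 + 331 = 301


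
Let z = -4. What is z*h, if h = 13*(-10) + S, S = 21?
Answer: 436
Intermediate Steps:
h = -109 (h = 13*(-10) + 21 = -130 + 21 = -109)
z*h = -4*(-109) = 436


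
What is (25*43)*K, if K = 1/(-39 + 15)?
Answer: -1075/24 ≈ -44.792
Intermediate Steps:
K = -1/24 (K = 1/(-24) = -1/24 ≈ -0.041667)
(25*43)*K = (25*43)*(-1/24) = 1075*(-1/24) = -1075/24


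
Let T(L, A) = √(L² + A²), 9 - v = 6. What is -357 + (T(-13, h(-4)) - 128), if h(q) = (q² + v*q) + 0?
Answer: -485 + √185 ≈ -471.40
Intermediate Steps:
v = 3 (v = 9 - 1*6 = 9 - 6 = 3)
h(q) = q² + 3*q (h(q) = (q² + 3*q) + 0 = q² + 3*q)
T(L, A) = √(A² + L²)
-357 + (T(-13, h(-4)) - 128) = -357 + (√((-4*(3 - 4))² + (-13)²) - 128) = -357 + (√((-4*(-1))² + 169) - 128) = -357 + (√(4² + 169) - 128) = -357 + (√(16 + 169) - 128) = -357 + (√185 - 128) = -357 + (-128 + √185) = -485 + √185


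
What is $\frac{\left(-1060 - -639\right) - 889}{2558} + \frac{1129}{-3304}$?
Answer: $- \frac{3608111}{4225816} \approx -0.85383$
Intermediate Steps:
$\frac{\left(-1060 - -639\right) - 889}{2558} + \frac{1129}{-3304} = \left(\left(-1060 + 639\right) - 889\right) \frac{1}{2558} + 1129 \left(- \frac{1}{3304}\right) = \left(-421 - 889\right) \frac{1}{2558} - \frac{1129}{3304} = \left(-1310\right) \frac{1}{2558} - \frac{1129}{3304} = - \frac{655}{1279} - \frac{1129}{3304} = - \frac{3608111}{4225816}$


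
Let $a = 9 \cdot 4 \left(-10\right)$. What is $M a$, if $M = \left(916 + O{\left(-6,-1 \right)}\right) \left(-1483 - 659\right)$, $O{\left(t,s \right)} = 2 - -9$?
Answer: $714828240$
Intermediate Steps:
$O{\left(t,s \right)} = 11$ ($O{\left(t,s \right)} = 2 + 9 = 11$)
$M = -1985634$ ($M = \left(916 + 11\right) \left(-1483 - 659\right) = 927 \left(-2142\right) = -1985634$)
$a = -360$ ($a = 36 \left(-10\right) = -360$)
$M a = \left(-1985634\right) \left(-360\right) = 714828240$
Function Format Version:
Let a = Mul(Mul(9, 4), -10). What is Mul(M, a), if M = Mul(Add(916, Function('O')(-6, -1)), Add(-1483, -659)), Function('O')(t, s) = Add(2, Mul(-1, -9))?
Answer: 714828240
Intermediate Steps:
Function('O')(t, s) = 11 (Function('O')(t, s) = Add(2, 9) = 11)
M = -1985634 (M = Mul(Add(916, 11), Add(-1483, -659)) = Mul(927, -2142) = -1985634)
a = -360 (a = Mul(36, -10) = -360)
Mul(M, a) = Mul(-1985634, -360) = 714828240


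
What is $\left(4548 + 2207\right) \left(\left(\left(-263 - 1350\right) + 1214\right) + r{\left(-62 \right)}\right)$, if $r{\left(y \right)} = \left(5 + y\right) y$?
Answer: $21176925$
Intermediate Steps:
$r{\left(y \right)} = y \left(5 + y\right)$
$\left(4548 + 2207\right) \left(\left(\left(-263 - 1350\right) + 1214\right) + r{\left(-62 \right)}\right) = \left(4548 + 2207\right) \left(\left(\left(-263 - 1350\right) + 1214\right) - 62 \left(5 - 62\right)\right) = 6755 \left(\left(-1613 + 1214\right) - -3534\right) = 6755 \left(-399 + 3534\right) = 6755 \cdot 3135 = 21176925$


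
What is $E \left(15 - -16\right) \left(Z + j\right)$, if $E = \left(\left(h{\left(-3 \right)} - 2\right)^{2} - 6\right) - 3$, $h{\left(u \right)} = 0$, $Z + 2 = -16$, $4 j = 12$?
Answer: $2325$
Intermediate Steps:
$j = 3$ ($j = \frac{1}{4} \cdot 12 = 3$)
$Z = -18$ ($Z = -2 - 16 = -18$)
$E = -5$ ($E = \left(\left(0 - 2\right)^{2} - 6\right) - 3 = \left(\left(-2\right)^{2} - 6\right) - 3 = \left(4 - 6\right) - 3 = -2 - 3 = -5$)
$E \left(15 - -16\right) \left(Z + j\right) = - 5 \left(15 - -16\right) \left(-18 + 3\right) = - 5 \left(15 + 16\right) \left(-15\right) = - 5 \cdot 31 \left(-15\right) = \left(-5\right) \left(-465\right) = 2325$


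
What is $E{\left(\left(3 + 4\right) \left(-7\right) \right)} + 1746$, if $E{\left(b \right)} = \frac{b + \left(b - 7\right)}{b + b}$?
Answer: $\frac{24459}{14} \approx 1747.1$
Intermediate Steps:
$E{\left(b \right)} = \frac{-7 + 2 b}{2 b}$ ($E{\left(b \right)} = \frac{b + \left(-7 + b\right)}{2 b} = \left(-7 + 2 b\right) \frac{1}{2 b} = \frac{-7 + 2 b}{2 b}$)
$E{\left(\left(3 + 4\right) \left(-7\right) \right)} + 1746 = \frac{- \frac{7}{2} + \left(3 + 4\right) \left(-7\right)}{\left(3 + 4\right) \left(-7\right)} + 1746 = \frac{- \frac{7}{2} + 7 \left(-7\right)}{7 \left(-7\right)} + 1746 = \frac{- \frac{7}{2} - 49}{-49} + 1746 = \left(- \frac{1}{49}\right) \left(- \frac{105}{2}\right) + 1746 = \frac{15}{14} + 1746 = \frac{24459}{14}$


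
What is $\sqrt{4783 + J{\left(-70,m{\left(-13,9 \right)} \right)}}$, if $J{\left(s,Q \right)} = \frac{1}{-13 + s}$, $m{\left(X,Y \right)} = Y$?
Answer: $\frac{2 \sqrt{8237501}}{83} \approx 69.159$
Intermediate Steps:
$\sqrt{4783 + J{\left(-70,m{\left(-13,9 \right)} \right)}} = \sqrt{4783 + \frac{1}{-13 - 70}} = \sqrt{4783 + \frac{1}{-83}} = \sqrt{4783 - \frac{1}{83}} = \sqrt{\frac{396988}{83}} = \frac{2 \sqrt{8237501}}{83}$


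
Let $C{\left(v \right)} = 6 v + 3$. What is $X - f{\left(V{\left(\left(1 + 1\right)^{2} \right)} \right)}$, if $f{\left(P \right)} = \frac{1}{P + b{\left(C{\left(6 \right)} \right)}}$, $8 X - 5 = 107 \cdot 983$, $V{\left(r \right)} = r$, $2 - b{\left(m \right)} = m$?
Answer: $\frac{1735573}{132} \approx 13148.0$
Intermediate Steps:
$C{\left(v \right)} = 3 + 6 v$
$b{\left(m \right)} = 2 - m$
$X = \frac{52593}{4}$ ($X = \frac{5}{8} + \frac{107 \cdot 983}{8} = \frac{5}{8} + \frac{1}{8} \cdot 105181 = \frac{5}{8} + \frac{105181}{8} = \frac{52593}{4} \approx 13148.0$)
$f{\left(P \right)} = \frac{1}{-37 + P}$ ($f{\left(P \right)} = \frac{1}{P + \left(2 - \left(3 + 6 \cdot 6\right)\right)} = \frac{1}{P + \left(2 - \left(3 + 36\right)\right)} = \frac{1}{P + \left(2 - 39\right)} = \frac{1}{P - 37} = \frac{1}{-37 + P}$)
$X - f{\left(V{\left(\left(1 + 1\right)^{2} \right)} \right)} = \frac{52593}{4} - \frac{1}{-37 + \left(1 + 1\right)^{2}} = \frac{52593}{4} - \frac{1}{-37 + 2^{2}} = \frac{52593}{4} - \frac{1}{-37 + 4} = \frac{52593}{4} - \frac{1}{-33} = \frac{52593}{4} - - \frac{1}{33} = \frac{52593}{4} + \frac{1}{33} = \frac{1735573}{132}$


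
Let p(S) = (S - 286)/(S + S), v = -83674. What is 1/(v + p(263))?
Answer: -526/44012547 ≈ -1.1951e-5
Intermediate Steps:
p(S) = (-286 + S)/(2*S) (p(S) = (-286 + S)/((2*S)) = (-286 + S)*(1/(2*S)) = (-286 + S)/(2*S))
1/(v + p(263)) = 1/(-83674 + (½)*(-286 + 263)/263) = 1/(-83674 + (½)*(1/263)*(-23)) = 1/(-83674 - 23/526) = 1/(-44012547/526) = -526/44012547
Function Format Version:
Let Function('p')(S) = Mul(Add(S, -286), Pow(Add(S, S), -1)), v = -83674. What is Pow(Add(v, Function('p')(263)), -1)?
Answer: Rational(-526, 44012547) ≈ -1.1951e-5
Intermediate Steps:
Function('p')(S) = Mul(Rational(1, 2), Pow(S, -1), Add(-286, S)) (Function('p')(S) = Mul(Add(-286, S), Pow(Mul(2, S), -1)) = Mul(Add(-286, S), Mul(Rational(1, 2), Pow(S, -1))) = Mul(Rational(1, 2), Pow(S, -1), Add(-286, S)))
Pow(Add(v, Function('p')(263)), -1) = Pow(Add(-83674, Mul(Rational(1, 2), Pow(263, -1), Add(-286, 263))), -1) = Pow(Add(-83674, Mul(Rational(1, 2), Rational(1, 263), -23)), -1) = Pow(Add(-83674, Rational(-23, 526)), -1) = Pow(Rational(-44012547, 526), -1) = Rational(-526, 44012547)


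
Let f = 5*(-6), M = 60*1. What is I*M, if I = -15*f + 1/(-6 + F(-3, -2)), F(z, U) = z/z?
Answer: 26988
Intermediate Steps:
F(z, U) = 1
M = 60
f = -30
I = 2249/5 (I = -15*(-30) + 1/(-6 + 1) = 450 + 1/(-5) = 450 - ⅕ = 2249/5 ≈ 449.80)
I*M = (2249/5)*60 = 26988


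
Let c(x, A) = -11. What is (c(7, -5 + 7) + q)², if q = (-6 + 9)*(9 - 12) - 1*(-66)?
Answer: 2116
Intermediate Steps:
q = 57 (q = 3*(-3) + 66 = -9 + 66 = 57)
(c(7, -5 + 7) + q)² = (-11 + 57)² = 46² = 2116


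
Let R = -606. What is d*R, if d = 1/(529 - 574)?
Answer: 202/15 ≈ 13.467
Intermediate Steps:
d = -1/45 (d = 1/(-45) = -1/45 ≈ -0.022222)
d*R = -1/45*(-606) = 202/15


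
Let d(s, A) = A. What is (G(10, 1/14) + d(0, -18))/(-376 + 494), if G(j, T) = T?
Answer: -251/1652 ≈ -0.15194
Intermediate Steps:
(G(10, 1/14) + d(0, -18))/(-376 + 494) = (1/14 - 18)/(-376 + 494) = (1*(1/14) - 18)/118 = (1/14 - 18)*(1/118) = -251/14*1/118 = -251/1652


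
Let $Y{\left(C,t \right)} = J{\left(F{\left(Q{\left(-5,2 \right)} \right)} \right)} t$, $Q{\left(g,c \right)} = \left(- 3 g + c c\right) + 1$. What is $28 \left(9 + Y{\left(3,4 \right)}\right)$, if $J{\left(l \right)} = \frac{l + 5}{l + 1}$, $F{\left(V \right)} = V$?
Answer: $\frac{1156}{3} \approx 385.33$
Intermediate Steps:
$Q{\left(g,c \right)} = 1 + c^{2} - 3 g$ ($Q{\left(g,c \right)} = \left(- 3 g + c^{2}\right) + 1 = \left(c^{2} - 3 g\right) + 1 = 1 + c^{2} - 3 g$)
$J{\left(l \right)} = \frac{5 + l}{1 + l}$
$Y{\left(C,t \right)} = \frac{25 t}{21}$ ($Y{\left(C,t \right)} = \frac{5 + \left(1 + 2^{2} - -15\right)}{1 + \left(1 + 2^{2} - -15\right)} t = \frac{5 + \left(1 + 4 + 15\right)}{1 + \left(1 + 4 + 15\right)} t = \frac{5 + 20}{1 + 20} t = \frac{1}{21} \cdot 25 t = \frac{25 t}{21}$)
$28 \left(9 + Y{\left(3,4 \right)}\right) = 28 \left(9 + \frac{25}{21} \cdot 4\right) = 28 \left(9 + \frac{100}{21}\right) = 28 \cdot \frac{289}{21} = \frac{1156}{3}$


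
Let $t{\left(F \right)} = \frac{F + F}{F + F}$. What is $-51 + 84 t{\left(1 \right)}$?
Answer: $33$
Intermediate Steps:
$t{\left(F \right)} = 1$ ($t{\left(F \right)} = \frac{2 F}{2 F} = 2 F \frac{1}{2 F} = 1$)
$-51 + 84 t{\left(1 \right)} = -51 + 84 \cdot 1 = -51 + 84 = 33$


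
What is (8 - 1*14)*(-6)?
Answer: 36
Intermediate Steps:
(8 - 1*14)*(-6) = (8 - 14)*(-6) = -6*(-6) = 36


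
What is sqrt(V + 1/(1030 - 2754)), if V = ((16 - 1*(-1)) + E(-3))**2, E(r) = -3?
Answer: sqrt(145636193)/862 ≈ 14.000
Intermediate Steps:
V = 196 (V = ((16 - 1*(-1)) - 3)**2 = ((16 + 1) - 3)**2 = (17 - 3)**2 = 14**2 = 196)
sqrt(V + 1/(1030 - 2754)) = sqrt(196 + 1/(1030 - 2754)) = sqrt(196 + 1/(-1724)) = sqrt(196 - 1/1724) = sqrt(337903/1724) = sqrt(145636193)/862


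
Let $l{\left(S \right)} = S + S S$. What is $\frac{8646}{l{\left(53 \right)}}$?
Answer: $\frac{1441}{477} \approx 3.021$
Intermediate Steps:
$l{\left(S \right)} = S + S^{2}$
$\frac{8646}{l{\left(53 \right)}} = \frac{8646}{53 \left(1 + 53\right)} = \frac{8646}{53 \cdot 54} = \frac{8646}{2862} = 8646 \cdot \frac{1}{2862} = \frac{1441}{477}$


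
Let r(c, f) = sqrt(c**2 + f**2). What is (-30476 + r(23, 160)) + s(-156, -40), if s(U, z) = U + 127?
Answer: -30505 + sqrt(26129) ≈ -30343.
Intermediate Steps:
s(U, z) = 127 + U
(-30476 + r(23, 160)) + s(-156, -40) = (-30476 + sqrt(23**2 + 160**2)) + (127 - 156) = (-30476 + sqrt(529 + 25600)) - 29 = (-30476 + sqrt(26129)) - 29 = -30505 + sqrt(26129)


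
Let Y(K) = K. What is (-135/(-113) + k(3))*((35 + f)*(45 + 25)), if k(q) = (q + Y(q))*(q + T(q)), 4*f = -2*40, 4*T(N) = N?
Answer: 2811375/113 ≈ 24879.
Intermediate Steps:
T(N) = N/4
f = -20 (f = (-2*40)/4 = (¼)*(-80) = -20)
k(q) = 5*q²/2 (k(q) = (q + q)*(q + q/4) = (2*q)*(5*q/4) = 5*q²/2)
(-135/(-113) + k(3))*((35 + f)*(45 + 25)) = (-135/(-113) + (5/2)*3²)*((35 - 20)*(45 + 25)) = (-135*(-1/113) + (5/2)*9)*(15*70) = (135/113 + 45/2)*1050 = (5355/226)*1050 = 2811375/113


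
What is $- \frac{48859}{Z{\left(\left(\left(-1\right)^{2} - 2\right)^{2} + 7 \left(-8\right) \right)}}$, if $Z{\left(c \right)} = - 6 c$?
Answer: $- \frac{48859}{330} \approx -148.06$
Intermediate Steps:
$- \frac{48859}{Z{\left(\left(\left(-1\right)^{2} - 2\right)^{2} + 7 \left(-8\right) \right)}} = - \frac{48859}{\left(-6\right) \left(\left(\left(-1\right)^{2} - 2\right)^{2} + 7 \left(-8\right)\right)} = - \frac{48859}{\left(-6\right) \left(\left(1 - 2\right)^{2} - 56\right)} = - \frac{48859}{\left(-6\right) \left(\left(-1\right)^{2} - 56\right)} = - \frac{48859}{\left(-6\right) \left(1 - 56\right)} = - \frac{48859}{\left(-6\right) \left(-55\right)} = - \frac{48859}{330}$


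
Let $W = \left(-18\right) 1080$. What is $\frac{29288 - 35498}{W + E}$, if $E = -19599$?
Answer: $\frac{2070}{13013} \approx 0.15907$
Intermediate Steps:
$W = -19440$
$\frac{29288 - 35498}{W + E} = \frac{29288 - 35498}{-19440 - 19599} = - \frac{6210}{-39039} = \left(-6210\right) \left(- \frac{1}{39039}\right) = \frac{2070}{13013}$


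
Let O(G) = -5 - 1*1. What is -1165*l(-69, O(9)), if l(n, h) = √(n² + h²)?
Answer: -3495*√533 ≈ -80688.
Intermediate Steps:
O(G) = -6 (O(G) = -5 - 1 = -6)
l(n, h) = √(h² + n²)
-1165*l(-69, O(9)) = -1165*√((-6)² + (-69)²) = -1165*√(36 + 4761) = -3495*√533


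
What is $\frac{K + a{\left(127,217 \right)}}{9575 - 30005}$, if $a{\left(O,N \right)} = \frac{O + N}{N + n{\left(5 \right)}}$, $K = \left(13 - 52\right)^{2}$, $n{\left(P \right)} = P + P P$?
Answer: $- \frac{376031}{5046210} \approx -0.074517$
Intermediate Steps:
$n{\left(P \right)} = P + P^{2}$
$K = 1521$ ($K = \left(-39\right)^{2} = 1521$)
$a{\left(O,N \right)} = \frac{N + O}{30 + N}$ ($a{\left(O,N \right)} = \frac{O + N}{N + 5 \left(1 + 5\right)} = \frac{N + O}{N + 5 \cdot 6} = \frac{N + O}{N + 30} = \frac{N + O}{30 + N}$)
$\frac{K + a{\left(127,217 \right)}}{9575 - 30005} = \frac{1521 + \frac{217 + 127}{30 + 217}}{9575 - 30005} = \frac{1521 + \frac{1}{247} \cdot 344}{-20430} = \left(1521 + \frac{1}{247} \cdot 344\right) \left(- \frac{1}{20430}\right) = \left(1521 + \frac{344}{247}\right) \left(- \frac{1}{20430}\right) = \frac{376031}{247} \left(- \frac{1}{20430}\right) = - \frac{376031}{5046210}$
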